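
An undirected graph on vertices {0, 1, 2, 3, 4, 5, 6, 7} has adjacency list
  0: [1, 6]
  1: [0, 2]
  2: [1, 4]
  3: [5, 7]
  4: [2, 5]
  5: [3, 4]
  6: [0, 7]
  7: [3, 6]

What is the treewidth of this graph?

A width-2 tree decomposition is:
Bags: B1 = {2, 4, 5}  B2 = {1, 2, 5}  B3 = {0, 1, 5}  B4 = {0, 5, 6}  B5 = {5, 6, 7}  B6 = {3, 5, 7}
Tree: B1–B2, B2–B3, B3–B4, B4–B5, B5–B6
Every bag has size at most 3, so the width is 3 − 1 = 2 and tw(G) ≤ 2. The edges 5–4–2–1–0–6–7–3–5 form a cycle, so G is not a tree and its treewidth is at least 2. Therefore the treewidth is 2.

2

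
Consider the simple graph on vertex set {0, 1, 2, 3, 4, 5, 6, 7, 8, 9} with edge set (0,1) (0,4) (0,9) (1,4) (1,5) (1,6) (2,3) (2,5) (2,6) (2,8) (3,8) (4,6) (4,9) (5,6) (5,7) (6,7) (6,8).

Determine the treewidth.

2

A width-2 tree decomposition is:
Bags: B1 = {1, 5, 6}  B2 = {5, 6, 7}  B3 = {1, 4, 6}  B4 = {2, 5, 6}  B5 = {0, 1, 4}  B6 = {0, 4, 9}  B7 = {2, 6, 8}  B8 = {2, 3, 8}
Tree: B1–B2, B1–B3, B1–B4, B3–B5, B5–B6, B4–B7, B7–B8
Each bag holds 3 vertices, so the decomposition has width 2, which upper-bounds the treewidth. Conversely, {0, 1, 4} is a clique of size 3, and the vertices of any clique must share a bag in every tree decomposition; so some bag has ≥ 3 vertices and tw(G) ≥ 2. Hence tw(G) = 2 exactly.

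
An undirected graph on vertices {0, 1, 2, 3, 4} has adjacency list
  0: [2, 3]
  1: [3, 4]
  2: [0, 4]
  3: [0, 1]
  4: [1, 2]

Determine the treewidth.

2

A width-2 tree decomposition is:
Bags: B1 = {0, 2, 3}  B2 = {1, 2, 3}  B3 = {1, 2, 4}
Tree: B1–B2, B2–B3
Each bag holds 3 vertices, so the decomposition has width 2, which upper-bounds the treewidth. The edges 2–0–3–1–4–2 form a cycle, so G is not a tree and its treewidth is at least 2. The upper and lower bounds meet at 2, so that is the treewidth.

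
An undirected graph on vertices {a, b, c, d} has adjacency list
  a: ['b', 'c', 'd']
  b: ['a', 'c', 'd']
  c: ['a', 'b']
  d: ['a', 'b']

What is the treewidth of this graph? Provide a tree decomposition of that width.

Treewidth 2.
Bags: B1 = {a, b, d}  B2 = {a, b, c}
Tree: B1–B2

Every bag has size at most 3, so the width is 3 − 1 = 2 and tw(G) ≤ 2. For the lower bound, the 3 vertices {a, b, d} are pairwise adjacent, and any tree decomposition puts a clique entirely inside one bag — forcing width ≥ 2. Hence tw(G) = 2 exactly.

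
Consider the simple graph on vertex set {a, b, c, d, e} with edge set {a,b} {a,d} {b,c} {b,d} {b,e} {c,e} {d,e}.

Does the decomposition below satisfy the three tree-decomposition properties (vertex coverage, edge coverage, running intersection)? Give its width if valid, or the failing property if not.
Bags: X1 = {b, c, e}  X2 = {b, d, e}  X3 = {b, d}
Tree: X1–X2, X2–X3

No — vertex a appears in no bag.

A tree decomposition must satisfy three properties: every vertex lies in some bag; for every edge, both endpoints lie together in some bag; and for every vertex, the bags containing it form a connected subtree. Here vertex a appears in no bag, so the decomposition is invalid.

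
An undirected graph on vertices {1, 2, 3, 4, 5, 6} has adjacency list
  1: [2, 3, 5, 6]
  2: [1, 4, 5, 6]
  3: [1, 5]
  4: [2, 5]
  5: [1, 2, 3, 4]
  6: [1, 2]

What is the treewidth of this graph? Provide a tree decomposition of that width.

Treewidth 2.
One such decomposition:
Bags: B1 = {1, 2, 5}  B2 = {1, 2, 6}  B3 = {2, 4, 5}  B4 = {1, 3, 5}
Tree: B1–B2, B1–B3, B1–B4

Every bag has size at most 3, so the width is 3 − 1 = 2 and tw(G) ≤ 2. On the other hand G contains the 3-clique {1, 2, 5}. A clique must lie in a single bag of any decomposition, so no decomposition can have width below 2. Therefore the treewidth is 2.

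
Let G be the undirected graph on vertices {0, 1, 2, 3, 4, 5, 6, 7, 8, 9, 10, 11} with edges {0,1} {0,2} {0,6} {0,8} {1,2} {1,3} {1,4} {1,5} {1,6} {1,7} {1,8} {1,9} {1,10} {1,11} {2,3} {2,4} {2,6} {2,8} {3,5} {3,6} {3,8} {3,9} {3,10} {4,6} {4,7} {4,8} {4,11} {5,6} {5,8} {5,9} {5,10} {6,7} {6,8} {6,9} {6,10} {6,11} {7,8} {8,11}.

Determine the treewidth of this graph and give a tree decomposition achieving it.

Each bag holds 5 vertices, so the decomposition has width 4, which upper-bounds the treewidth. For the lower bound, the 5 vertices {0, 1, 2, 6, 8} are pairwise adjacent, and any tree decomposition puts a clique entirely inside one bag — forcing width ≥ 4. Hence tw(G) = 4 exactly.

Treewidth 4.
One such decomposition:
Bags: B1 = {1, 2, 4, 6, 8}  B2 = {1, 4, 6, 8, 11}  B3 = {1, 2, 3, 6, 8}  B4 = {1, 3, 5, 6, 8}  B5 = {1, 3, 5, 6, 9}  B6 = {0, 1, 2, 6, 8}  B7 = {1, 3, 5, 6, 10}  B8 = {1, 4, 6, 7, 8}
Tree: B1–B2, B1–B3, B3–B4, B4–B5, B1–B6, B5–B7, B2–B8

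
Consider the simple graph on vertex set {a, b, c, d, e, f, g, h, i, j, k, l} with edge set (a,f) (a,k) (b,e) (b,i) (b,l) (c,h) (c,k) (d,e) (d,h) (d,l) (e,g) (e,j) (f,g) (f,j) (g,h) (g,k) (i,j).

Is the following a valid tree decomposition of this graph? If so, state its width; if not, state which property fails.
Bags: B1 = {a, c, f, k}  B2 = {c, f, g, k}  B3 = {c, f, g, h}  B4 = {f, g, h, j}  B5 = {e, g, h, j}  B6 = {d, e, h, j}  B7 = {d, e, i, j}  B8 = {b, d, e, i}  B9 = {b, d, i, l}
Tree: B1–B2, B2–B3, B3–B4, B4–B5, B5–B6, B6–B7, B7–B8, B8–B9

Yes; width 3.

Every vertex of G appears in some bag (union = {a, b, c, d, e, f, g, h, i, j, k, l}); every edge is covered by a bag; and for each vertex v the set of bags containing v is connected in the bag tree. The decomposition is therefore valid. The largest bag has 4 vertices, so the width is 3.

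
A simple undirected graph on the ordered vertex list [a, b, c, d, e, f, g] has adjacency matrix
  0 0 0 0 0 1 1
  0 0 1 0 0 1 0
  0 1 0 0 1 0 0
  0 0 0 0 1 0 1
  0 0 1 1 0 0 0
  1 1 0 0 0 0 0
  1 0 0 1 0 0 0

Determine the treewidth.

A width-2 tree decomposition is:
Bags: B1 = {a, d, g}  B2 = {a, d, e}  B3 = {a, c, e}  B4 = {a, b, c}  B5 = {a, b, f}
Tree: B1–B2, B2–B3, B3–B4, B4–B5
The largest bag has 3 vertices, giving width 2; this decomposition certifies tw(G) ≤ 2. Since a–g–d–e–c–b–f–a is a cycle in G, G is not acyclic. Forests are exactly the graphs of treewidth ≤ 1, so tw(G) ≥ 2. Therefore the treewidth is 2.

2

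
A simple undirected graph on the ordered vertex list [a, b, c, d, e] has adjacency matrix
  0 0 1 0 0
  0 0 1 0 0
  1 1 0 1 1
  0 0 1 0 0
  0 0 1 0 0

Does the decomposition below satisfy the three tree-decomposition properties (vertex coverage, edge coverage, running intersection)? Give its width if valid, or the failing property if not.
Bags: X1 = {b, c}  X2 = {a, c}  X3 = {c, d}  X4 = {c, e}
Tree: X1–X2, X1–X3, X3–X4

Yes; width 1.

Vertex coverage: the bags together contain {a, b, c, d, e}, the full vertex set. Edge coverage: each edge of G has both endpoints in at least one bag. Running intersection: for every vertex, the bags containing it form a connected subtree. All three properties hold, so this is a valid tree decomposition of width max|bag| − 1 = 1, and hence tw(G) ≤ 1.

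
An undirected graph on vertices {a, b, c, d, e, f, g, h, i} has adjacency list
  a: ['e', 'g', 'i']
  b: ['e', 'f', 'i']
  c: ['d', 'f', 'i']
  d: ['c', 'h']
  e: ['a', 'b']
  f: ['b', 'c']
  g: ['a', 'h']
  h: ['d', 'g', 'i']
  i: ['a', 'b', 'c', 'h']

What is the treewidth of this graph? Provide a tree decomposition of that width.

Treewidth 3.
Bags: B1 = {b, c, d, f}  B2 = {b, c, d, i}  B3 = {b, d, h, i}  B4 = {b, e, h, i}  B5 = {a, e, h, i}  B6 = {a, e, g, h}
Tree: B1–B2, B2–B3, B3–B4, B4–B5, B5–B6

The largest bag has 4 vertices, giving width 3; this decomposition certifies tw(G) ≤ 3. For the lower bound: the 4 vertex sets {c,d,f}, {b}, {i}, {a,e,g,h} are disjoint, each induces a connected subgraph, and every pair is joined by at least one edge of G. Contracting each set to a single vertex therefore yields K_{4} as a minor, and since treewidth is minor-monotone, tw(G) ≥ tw(K_{4}) = 3. Therefore the treewidth is 3.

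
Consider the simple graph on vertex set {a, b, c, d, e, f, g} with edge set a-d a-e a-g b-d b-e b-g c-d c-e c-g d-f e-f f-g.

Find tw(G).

3

A width-3 tree decomposition is:
Bags: B1 = {b, d, e, g}  B2 = {a, d, e, g}  B3 = {d, e, f, g}  B4 = {c, d, e, g}
Tree: B1–B2, B2–B3, B3–B4
Every bag has size at most 4, so the width is 4 − 1 = 3 and tw(G) ≤ 3. For the lower bound: the 4 vertex sets {b,d}, {a,g}, {e}, {f} are disjoint, each induces a connected subgraph, and every pair is joined by at least one edge of G. Contracting each set to a single vertex therefore yields K_{4} as a minor, and since treewidth is minor-monotone, tw(G) ≥ tw(K_{4}) = 3. The upper and lower bounds meet at 3, so that is the treewidth.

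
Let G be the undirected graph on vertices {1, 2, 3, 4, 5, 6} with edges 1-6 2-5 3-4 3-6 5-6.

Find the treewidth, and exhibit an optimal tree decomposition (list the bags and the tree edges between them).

Treewidth 1.
One such decomposition:
Bags: B1 = {2, 5}  B2 = {5, 6}  B3 = {1, 6}  B4 = {3, 6}  B5 = {3, 4}
Tree: B1–B2, B2–B3, B2–B4, B4–B5

Every bag has size at most 2, so the width is 2 − 1 = 1 and tw(G) ≤ 1. Any graph with an edge has treewidth ≥ 1, and G has the edge 5–2. The upper and lower bounds meet at 1, so that is the treewidth.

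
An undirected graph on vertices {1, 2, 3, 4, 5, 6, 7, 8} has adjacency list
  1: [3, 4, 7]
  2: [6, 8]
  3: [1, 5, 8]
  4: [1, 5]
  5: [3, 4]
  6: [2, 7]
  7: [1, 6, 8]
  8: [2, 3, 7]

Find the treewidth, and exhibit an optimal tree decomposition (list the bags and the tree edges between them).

Each bag holds 3 vertices, so the decomposition has width 2, which upper-bounds the treewidth. For the lower bound, G contains the cycle 4–5–3–1–4, so G is not a forest; only forests have treewidth ≤ 1, hence tw(G) ≥ 2. Therefore the treewidth is 2.

Treewidth 2.
Bags: B1 = {1, 4, 5}  B2 = {1, 3, 5}  B3 = {1, 3, 7}  B4 = {3, 7, 8}  B5 = {6, 7, 8}  B6 = {2, 6, 8}
Tree: B1–B2, B2–B3, B3–B4, B4–B5, B5–B6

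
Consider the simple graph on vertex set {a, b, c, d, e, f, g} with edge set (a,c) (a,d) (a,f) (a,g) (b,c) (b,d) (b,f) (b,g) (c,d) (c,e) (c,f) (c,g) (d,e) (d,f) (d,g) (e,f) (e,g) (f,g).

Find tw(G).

4

A width-4 tree decomposition is:
Bags: B1 = {b, c, d, f, g}  B2 = {a, c, d, f, g}  B3 = {c, d, e, f, g}
Tree: B1–B2, B2–B3
Every bag has size at most 5, so the width is 5 − 1 = 4 and tw(G) ≤ 4. For the lower bound, the 5 vertices {c, d, e, f, g} are pairwise adjacent, and any tree decomposition puts a clique entirely inside one bag — forcing width ≥ 4. The upper and lower bounds meet at 4, so that is the treewidth.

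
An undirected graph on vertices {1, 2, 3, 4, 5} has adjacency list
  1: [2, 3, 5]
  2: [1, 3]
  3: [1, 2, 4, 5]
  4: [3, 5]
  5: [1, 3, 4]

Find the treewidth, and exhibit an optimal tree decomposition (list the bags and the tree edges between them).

Treewidth 2.
One such decomposition:
Bags: B1 = {1, 3, 5}  B2 = {3, 4, 5}  B3 = {1, 2, 3}
Tree: B1–B2, B1–B3

Each bag holds 3 vertices, so the decomposition has width 2, which upper-bounds the treewidth. On the other hand G contains the 3-clique {1, 2, 3}. A clique must lie in a single bag of any decomposition, so no decomposition can have width below 2. Therefore the treewidth is 2.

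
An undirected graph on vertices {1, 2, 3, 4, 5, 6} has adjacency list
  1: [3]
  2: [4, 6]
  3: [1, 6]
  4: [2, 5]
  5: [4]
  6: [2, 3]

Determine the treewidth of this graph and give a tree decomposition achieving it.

Each bag holds 2 vertices, so the decomposition has width 1, which upper-bounds the treewidth. Since G has at least one edge (e.g. 5–4), it is not an edgeless graph, so tw(G) ≥ 1. Combining the bounds, tw(G) = 1.

Treewidth 1.
One such decomposition:
Bags: B1 = {4, 5}  B2 = {2, 4}  B3 = {2, 6}  B4 = {3, 6}  B5 = {1, 3}
Tree: B1–B2, B2–B3, B3–B4, B4–B5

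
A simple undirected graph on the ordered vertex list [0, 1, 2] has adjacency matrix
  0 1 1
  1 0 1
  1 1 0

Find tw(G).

A width-2 tree decomposition is:
Bags: B1 = {0, 1, 2}
Tree: (single bag)
A single bag containing all 3 vertices is trivially a valid decomposition of width 2. Conversely, {0, 1, 2} is a clique of size 3, and the vertices of any clique must share a bag in every tree decomposition; so some bag has ≥ 3 vertices and tw(G) ≥ 2. Hence tw(G) = 2 exactly.

2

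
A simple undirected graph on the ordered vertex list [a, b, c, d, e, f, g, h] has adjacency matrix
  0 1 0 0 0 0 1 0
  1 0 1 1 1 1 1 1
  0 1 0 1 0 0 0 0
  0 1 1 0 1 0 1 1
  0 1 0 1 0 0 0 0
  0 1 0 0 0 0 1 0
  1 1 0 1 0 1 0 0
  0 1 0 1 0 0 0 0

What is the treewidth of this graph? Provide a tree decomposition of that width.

Treewidth 2.
One optimal decomposition is:
Bags: B1 = {a, b, g}  B2 = {b, d, g}  B3 = {b, d, e}  B4 = {b, d, h}  B5 = {b, c, d}  B6 = {b, f, g}
Tree: B1–B2, B2–B3, B3–B4, B3–B5, B2–B6

The largest bag has 3 vertices, giving width 2; this decomposition certifies tw(G) ≤ 2. On the other hand G contains the 3-clique {b, d, g}. A clique must lie in a single bag of any decomposition, so no decomposition can have width below 2. The upper and lower bounds meet at 2, so that is the treewidth.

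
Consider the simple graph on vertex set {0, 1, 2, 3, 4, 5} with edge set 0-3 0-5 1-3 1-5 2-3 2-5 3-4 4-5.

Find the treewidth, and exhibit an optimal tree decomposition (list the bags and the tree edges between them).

Treewidth 2.
One optimal decomposition is:
Bags: B1 = {0, 3, 5}  B2 = {3, 4, 5}  B3 = {1, 3, 5}  B4 = {2, 3, 5}
Tree: B1–B2, B2–B3, B3–B4

Every bag has size at most 3, so the width is 3 − 1 = 2 and tw(G) ≤ 2. For the lower bound, G contains the cycle 0–5–4–3–0, so G is not a forest; only forests have treewidth ≤ 1, hence tw(G) ≥ 2. Therefore the treewidth is 2.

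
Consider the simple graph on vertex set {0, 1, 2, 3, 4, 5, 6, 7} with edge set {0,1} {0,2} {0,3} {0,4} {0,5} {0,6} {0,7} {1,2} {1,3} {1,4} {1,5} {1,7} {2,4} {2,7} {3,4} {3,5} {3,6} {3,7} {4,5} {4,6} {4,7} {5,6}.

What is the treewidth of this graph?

A width-4 tree decomposition is:
Bags: B1 = {0, 1, 3, 4, 7}  B2 = {0, 1, 3, 4, 5}  B3 = {0, 1, 2, 4, 7}  B4 = {0, 3, 4, 5, 6}
Tree: B1–B2, B1–B3, B2–B4
Each bag holds 5 vertices, so the decomposition has width 4, which upper-bounds the treewidth. For the lower bound, the 5 vertices {0, 1, 2, 4, 7} are pairwise adjacent, and any tree decomposition puts a clique entirely inside one bag — forcing width ≥ 4. The upper and lower bounds meet at 4, so that is the treewidth.

4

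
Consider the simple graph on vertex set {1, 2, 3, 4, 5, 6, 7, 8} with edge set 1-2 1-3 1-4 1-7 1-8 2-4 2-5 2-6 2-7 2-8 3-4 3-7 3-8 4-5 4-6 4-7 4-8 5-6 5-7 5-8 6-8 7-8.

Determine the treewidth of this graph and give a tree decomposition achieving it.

Treewidth 4.
One optimal decomposition is:
Bags: B1 = {2, 4, 5, 6, 8}  B2 = {2, 4, 5, 7, 8}  B3 = {1, 2, 4, 7, 8}  B4 = {1, 3, 4, 7, 8}
Tree: B1–B2, B2–B3, B3–B4

Each bag holds 5 vertices, so the decomposition has width 4, which upper-bounds the treewidth. For the lower bound, the 5 vertices {1, 2, 4, 7, 8} are pairwise adjacent, and any tree decomposition puts a clique entirely inside one bag — forcing width ≥ 4. Hence tw(G) = 4 exactly.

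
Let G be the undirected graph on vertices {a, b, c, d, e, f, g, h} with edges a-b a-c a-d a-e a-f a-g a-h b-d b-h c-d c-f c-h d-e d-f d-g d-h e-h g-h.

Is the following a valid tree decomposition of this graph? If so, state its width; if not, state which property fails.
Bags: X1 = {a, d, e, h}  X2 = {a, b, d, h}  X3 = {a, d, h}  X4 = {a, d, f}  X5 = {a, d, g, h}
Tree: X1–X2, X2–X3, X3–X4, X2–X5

A tree decomposition must satisfy three properties: every vertex lies in some bag; for every edge, both endpoints lie together in some bag; and for every vertex, the bags containing it form a connected subtree. Here vertex c appears in no bag, so the decomposition is invalid.

No — vertex c appears in no bag.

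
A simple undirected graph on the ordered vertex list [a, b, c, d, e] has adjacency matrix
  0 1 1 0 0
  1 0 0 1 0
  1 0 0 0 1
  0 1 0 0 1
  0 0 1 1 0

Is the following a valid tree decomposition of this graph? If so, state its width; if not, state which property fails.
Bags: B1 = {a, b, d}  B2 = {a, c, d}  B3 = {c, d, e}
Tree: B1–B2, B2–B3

Every vertex of G appears in some bag (union = {a, b, c, d, e}); every edge is covered by a bag; and for each vertex v the set of bags containing v is connected in the bag tree. The decomposition is therefore valid. The largest bag has 3 vertices, so the width is 2.

Yes; width 2.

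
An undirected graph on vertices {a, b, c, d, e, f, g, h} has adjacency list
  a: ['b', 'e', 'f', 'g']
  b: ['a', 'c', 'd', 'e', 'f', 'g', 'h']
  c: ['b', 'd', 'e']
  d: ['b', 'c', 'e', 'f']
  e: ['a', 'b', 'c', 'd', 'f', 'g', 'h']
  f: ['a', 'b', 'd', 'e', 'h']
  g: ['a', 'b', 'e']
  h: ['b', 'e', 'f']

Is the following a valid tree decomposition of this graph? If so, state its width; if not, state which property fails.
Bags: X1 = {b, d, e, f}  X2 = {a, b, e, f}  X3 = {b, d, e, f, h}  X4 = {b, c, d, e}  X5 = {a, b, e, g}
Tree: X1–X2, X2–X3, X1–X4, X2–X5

A tree decomposition must satisfy three properties: every vertex lies in some bag; for every edge, both endpoints lie together in some bag; and for every vertex, the bags containing it form a connected subtree. Here bags containing vertex d are not connected in the tree, so the decomposition is invalid.

No — bags containing vertex d are not connected in the tree.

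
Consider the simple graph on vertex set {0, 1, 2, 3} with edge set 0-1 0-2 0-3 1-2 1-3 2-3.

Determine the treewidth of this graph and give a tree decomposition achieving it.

Treewidth 3.
Bags: B1 = {0, 1, 2, 3}
Tree: (single bag)

A single bag containing all 4 vertices is trivially a valid decomposition of width 3. On the other hand G contains the 4-clique {0, 1, 2, 3}. A clique must lie in a single bag of any decomposition, so no decomposition can have width below 3. Therefore the treewidth is 3.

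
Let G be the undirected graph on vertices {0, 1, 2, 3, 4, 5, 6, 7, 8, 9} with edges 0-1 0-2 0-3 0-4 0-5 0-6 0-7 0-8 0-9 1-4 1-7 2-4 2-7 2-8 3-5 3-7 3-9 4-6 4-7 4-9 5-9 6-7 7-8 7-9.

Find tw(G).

A width-3 tree decomposition is:
Bags: B1 = {0, 4, 7, 9}  B2 = {0, 3, 7, 9}  B3 = {0, 2, 4, 7}  B4 = {0, 3, 5, 9}  B5 = {0, 2, 7, 8}  B6 = {0, 1, 4, 7}  B7 = {0, 4, 6, 7}
Tree: B1–B2, B1–B3, B2–B4, B3–B5, B1–B6, B1–B7
Each bag holds 4 vertices, so the decomposition has width 3, which upper-bounds the treewidth. Conversely, {0, 3, 5, 9} is a clique of size 4, and the vertices of any clique must share a bag in every tree decomposition; so some bag has ≥ 4 vertices and tw(G) ≥ 3. The upper and lower bounds meet at 3, so that is the treewidth.

3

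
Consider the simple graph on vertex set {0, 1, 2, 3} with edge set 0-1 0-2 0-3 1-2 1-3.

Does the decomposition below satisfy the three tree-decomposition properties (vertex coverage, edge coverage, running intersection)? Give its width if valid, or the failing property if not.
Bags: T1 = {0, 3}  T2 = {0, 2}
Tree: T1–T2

A tree decomposition must satisfy three properties: every vertex lies in some bag; for every edge, both endpoints lie together in some bag; and for every vertex, the bags containing it form a connected subtree. Here vertex 1 appears in no bag, so the decomposition is invalid.

No — vertex 1 appears in no bag.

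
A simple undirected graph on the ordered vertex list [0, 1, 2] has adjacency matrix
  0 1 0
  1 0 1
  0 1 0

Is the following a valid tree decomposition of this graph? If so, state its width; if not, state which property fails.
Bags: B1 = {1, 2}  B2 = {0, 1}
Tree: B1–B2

Yes; width 1.

Every vertex of G appears in some bag (union = {0, 1, 2}); every edge is covered by a bag; and for each vertex v the set of bags containing v is connected in the bag tree. The decomposition is therefore valid. The largest bag has 2 vertices, so the width is 1.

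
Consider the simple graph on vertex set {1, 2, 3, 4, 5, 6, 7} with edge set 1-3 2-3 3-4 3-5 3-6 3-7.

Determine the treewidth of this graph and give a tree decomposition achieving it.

Treewidth 1.
Bags: B1 = {3, 5}  B2 = {2, 3}  B3 = {3, 7}  B4 = {1, 3}  B5 = {3, 4}  B6 = {3, 6}
Tree: B1–B2, B1–B3, B1–B4, B3–B5, B5–B6

Every bag has size at most 2, so the width is 2 − 1 = 1 and tw(G) ≤ 1. Since G has at least one edge (e.g. 5–3), it is not an edgeless graph, so tw(G) ≥ 1. Therefore the treewidth is 1.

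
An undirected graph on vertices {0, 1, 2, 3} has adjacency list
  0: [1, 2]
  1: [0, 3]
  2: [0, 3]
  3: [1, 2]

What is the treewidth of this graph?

2

A width-2 tree decomposition is:
Bags: B1 = {1, 2, 3}  B2 = {0, 1, 2}
Tree: B1–B2
The largest bag has 3 vertices, giving width 2; this decomposition certifies tw(G) ≤ 2. For the lower bound, G contains the cycle 2–3–1–0–2, so G is not a forest; only forests have treewidth ≤ 1, hence tw(G) ≥ 2. Therefore the treewidth is 2.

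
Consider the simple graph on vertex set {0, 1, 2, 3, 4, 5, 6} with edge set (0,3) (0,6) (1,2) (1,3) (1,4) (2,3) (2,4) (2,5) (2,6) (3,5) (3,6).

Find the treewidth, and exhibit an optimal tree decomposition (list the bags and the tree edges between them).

Treewidth 2.
One optimal decomposition is:
Bags: B1 = {1, 2, 4}  B2 = {1, 2, 3}  B3 = {2, 3, 6}  B4 = {0, 3, 6}  B5 = {2, 3, 5}
Tree: B1–B2, B2–B3, B3–B4, B2–B5

Each bag holds 3 vertices, so the decomposition has width 2, which upper-bounds the treewidth. On the other hand G contains the 3-clique {0, 3, 6}. A clique must lie in a single bag of any decomposition, so no decomposition can have width below 2. Combining the bounds, tw(G) = 2.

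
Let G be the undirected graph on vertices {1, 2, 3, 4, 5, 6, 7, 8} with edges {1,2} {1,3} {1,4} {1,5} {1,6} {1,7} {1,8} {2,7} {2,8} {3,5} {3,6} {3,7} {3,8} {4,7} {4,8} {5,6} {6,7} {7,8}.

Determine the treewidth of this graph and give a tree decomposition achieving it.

Each bag holds 4 vertices, so the decomposition has width 3, which upper-bounds the treewidth. For the lower bound, the 4 vertices {1, 3, 5, 6} are pairwise adjacent, and any tree decomposition puts a clique entirely inside one bag — forcing width ≥ 3. Combining the bounds, tw(G) = 3.

Treewidth 3.
Bags: B1 = {1, 3, 6, 7}  B2 = {1, 3, 7, 8}  B3 = {1, 2, 7, 8}  B4 = {1, 4, 7, 8}  B5 = {1, 3, 5, 6}
Tree: B1–B2, B2–B3, B2–B4, B1–B5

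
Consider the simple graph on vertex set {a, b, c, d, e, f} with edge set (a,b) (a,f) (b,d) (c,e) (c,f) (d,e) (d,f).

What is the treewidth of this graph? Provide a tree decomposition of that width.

Treewidth 2.
Bags: B1 = {a, b, d}  B2 = {a, d, f}  B3 = {d, e, f}  B4 = {c, e, f}
Tree: B1–B2, B2–B3, B3–B4

Every bag has size at most 3, so the width is 3 − 1 = 2 and tw(G) ≤ 2. Since b–a–f–d–b is a cycle in G, G is not acyclic. Forests are exactly the graphs of treewidth ≤ 1, so tw(G) ≥ 2. Hence tw(G) = 2 exactly.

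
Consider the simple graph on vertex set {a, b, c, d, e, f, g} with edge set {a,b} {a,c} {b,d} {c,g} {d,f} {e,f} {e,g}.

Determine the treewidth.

A width-2 tree decomposition is:
Bags: B1 = {b, d, f}  B2 = {b, e, f}  B3 = {b, e, g}  B4 = {b, c, g}  B5 = {a, b, c}
Tree: B1–B2, B2–B3, B3–B4, B4–B5
The largest bag has 3 vertices, giving width 2; this decomposition certifies tw(G) ≤ 2. The edges b–d–f–e–g–c–a–b form a cycle, so G is not a tree and its treewidth is at least 2. Hence tw(G) = 2 exactly.

2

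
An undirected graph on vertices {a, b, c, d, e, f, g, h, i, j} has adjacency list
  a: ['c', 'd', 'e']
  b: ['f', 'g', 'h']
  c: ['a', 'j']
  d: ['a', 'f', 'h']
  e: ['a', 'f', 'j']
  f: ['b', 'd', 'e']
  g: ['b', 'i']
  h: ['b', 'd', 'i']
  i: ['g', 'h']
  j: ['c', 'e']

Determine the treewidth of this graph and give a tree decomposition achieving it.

Treewidth 2.
One such decomposition:
Bags: B1 = {a, c, j}  B2 = {a, e, j}  B3 = {a, d, e}  B4 = {d, e, f}  B5 = {d, f, h}  B6 = {b, f, h}  B7 = {b, h, i}  B8 = {b, g, i}
Tree: B1–B2, B2–B3, B3–B4, B4–B5, B5–B6, B6–B7, B7–B8

Every bag has size at most 3, so the width is 3 − 1 = 2 and tw(G) ≤ 2. Since c–j–e–a–c is a cycle in G, G is not acyclic. Forests are exactly the graphs of treewidth ≤ 1, so tw(G) ≥ 2. Combining the bounds, tw(G) = 2.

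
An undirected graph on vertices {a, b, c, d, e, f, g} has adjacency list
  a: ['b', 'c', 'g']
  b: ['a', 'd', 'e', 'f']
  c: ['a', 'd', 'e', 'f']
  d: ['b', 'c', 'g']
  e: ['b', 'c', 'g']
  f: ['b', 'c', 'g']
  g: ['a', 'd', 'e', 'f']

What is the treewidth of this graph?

A width-3 tree decomposition is:
Bags: B1 = {b, c, d, g}  B2 = {b, c, f, g}  B3 = {b, c, e, g}  B4 = {a, b, c, g}
Tree: B1–B2, B2–B3, B3–B4
Each bag holds 4 vertices, so the decomposition has width 3, which upper-bounds the treewidth. For the lower bound: the 4 vertex sets {b,d}, {f,g}, {c}, {e} are disjoint, each induces a connected subgraph, and every pair is joined by at least one edge of G. Contracting each set to a single vertex therefore yields K_{4} as a minor, and since treewidth is minor-monotone, tw(G) ≥ tw(K_{4}) = 3. The upper and lower bounds meet at 3, so that is the treewidth.

3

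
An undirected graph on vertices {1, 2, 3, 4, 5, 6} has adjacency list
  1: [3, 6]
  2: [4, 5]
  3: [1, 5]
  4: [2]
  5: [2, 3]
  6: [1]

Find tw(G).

A width-1 tree decomposition is:
Bags: B1 = {1, 6}  B2 = {1, 3}  B3 = {3, 5}  B4 = {2, 5}  B5 = {2, 4}
Tree: B1–B2, B2–B3, B3–B4, B4–B5
Every bag has size at most 2, so the width is 2 − 1 = 1 and tw(G) ≤ 1. Since G has at least one edge (e.g. 6–1), it is not an edgeless graph, so tw(G) ≥ 1. Therefore the treewidth is 1.

1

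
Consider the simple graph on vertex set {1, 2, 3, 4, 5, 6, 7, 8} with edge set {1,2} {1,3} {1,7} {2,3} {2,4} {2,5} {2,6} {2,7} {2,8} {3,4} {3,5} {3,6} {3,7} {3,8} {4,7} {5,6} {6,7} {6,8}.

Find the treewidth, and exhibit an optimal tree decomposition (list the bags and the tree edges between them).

Treewidth 3.
Bags: B1 = {2, 3, 5, 6}  B2 = {2, 3, 6, 8}  B3 = {2, 3, 6, 7}  B4 = {1, 2, 3, 7}  B5 = {2, 3, 4, 7}
Tree: B1–B2, B1–B3, B3–B4, B3–B5

The largest bag has 4 vertices, giving width 3; this decomposition certifies tw(G) ≤ 3. On the other hand G contains the 4-clique {1, 2, 3, 7}. A clique must lie in a single bag of any decomposition, so no decomposition can have width below 3. Hence tw(G) = 3 exactly.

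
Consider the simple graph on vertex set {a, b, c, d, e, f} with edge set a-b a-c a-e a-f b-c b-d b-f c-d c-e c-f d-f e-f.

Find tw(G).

A width-3 tree decomposition is:
Bags: B1 = {a, b, c, f}  B2 = {a, c, e, f}  B3 = {b, c, d, f}
Tree: B1–B2, B1–B3
The largest bag has 4 vertices, giving width 3; this decomposition certifies tw(G) ≤ 3. Conversely, {b, c, d, f} is a clique of size 4, and the vertices of any clique must share a bag in every tree decomposition; so some bag has ≥ 4 vertices and tw(G) ≥ 3. Combining the bounds, tw(G) = 3.

3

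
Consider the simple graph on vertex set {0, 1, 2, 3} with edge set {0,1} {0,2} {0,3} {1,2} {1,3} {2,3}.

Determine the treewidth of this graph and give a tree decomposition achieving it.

With just one bag of size 4, the width is 4 − 1 = 3, so tw(G) ≤ 3. On the other hand G contains the 4-clique {0, 1, 2, 3}. A clique must lie in a single bag of any decomposition, so no decomposition can have width below 3. Therefore the treewidth is 3.

Treewidth 3.
One such decomposition:
Bags: B1 = {0, 1, 2, 3}
Tree: (single bag)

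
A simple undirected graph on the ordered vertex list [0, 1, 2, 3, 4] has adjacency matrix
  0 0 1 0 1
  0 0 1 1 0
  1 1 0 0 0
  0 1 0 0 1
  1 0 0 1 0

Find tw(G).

A width-2 tree decomposition is:
Bags: B1 = {0, 3, 4}  B2 = {0, 2, 3}  B3 = {1, 2, 3}
Tree: B1–B2, B2–B3
The largest bag has 3 vertices, giving width 2; this decomposition certifies tw(G) ≤ 2. Since 3–4–0–2–1–3 is a cycle in G, G is not acyclic. Forests are exactly the graphs of treewidth ≤ 1, so tw(G) ≥ 2. The upper and lower bounds meet at 2, so that is the treewidth.

2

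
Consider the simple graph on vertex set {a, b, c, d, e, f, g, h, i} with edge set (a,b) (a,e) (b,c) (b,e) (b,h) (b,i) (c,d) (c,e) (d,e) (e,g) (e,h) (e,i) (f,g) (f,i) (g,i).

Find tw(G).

2

A width-2 tree decomposition is:
Bags: B1 = {b, e, h}  B2 = {b, c, e}  B3 = {a, b, e}  B4 = {b, e, i}  B5 = {e, g, i}  B6 = {f, g, i}  B7 = {c, d, e}
Tree: B1–B2, B2–B3, B1–B4, B4–B5, B5–B6, B2–B7
Each bag holds 3 vertices, so the decomposition has width 2, which upper-bounds the treewidth. For the lower bound, the 3 vertices {c, d, e} are pairwise adjacent, and any tree decomposition puts a clique entirely inside one bag — forcing width ≥ 2. Therefore the treewidth is 2.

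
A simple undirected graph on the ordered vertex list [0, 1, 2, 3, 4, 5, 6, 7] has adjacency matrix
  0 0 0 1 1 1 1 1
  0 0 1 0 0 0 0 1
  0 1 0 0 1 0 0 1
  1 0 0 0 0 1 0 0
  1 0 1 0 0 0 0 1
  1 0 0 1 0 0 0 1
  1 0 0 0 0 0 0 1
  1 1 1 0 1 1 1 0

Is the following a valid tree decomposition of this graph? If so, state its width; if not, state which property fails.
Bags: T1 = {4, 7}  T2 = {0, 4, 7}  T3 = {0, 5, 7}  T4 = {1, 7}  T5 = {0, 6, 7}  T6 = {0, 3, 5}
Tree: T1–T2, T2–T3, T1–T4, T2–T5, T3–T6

No — vertex 2 appears in no bag.

A tree decomposition must satisfy three properties: every vertex lies in some bag; for every edge, both endpoints lie together in some bag; and for every vertex, the bags containing it form a connected subtree. Here vertex 2 appears in no bag, so the decomposition is invalid.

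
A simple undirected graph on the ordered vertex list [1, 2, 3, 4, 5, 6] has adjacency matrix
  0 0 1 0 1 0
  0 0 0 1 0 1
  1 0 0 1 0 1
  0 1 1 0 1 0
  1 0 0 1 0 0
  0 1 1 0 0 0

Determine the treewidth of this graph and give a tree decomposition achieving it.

Treewidth 2.
Bags: B1 = {1, 3, 5}  B2 = {3, 4, 5}  B3 = {3, 4, 6}  B4 = {2, 4, 6}
Tree: B1–B2, B2–B3, B3–B4

The largest bag has 3 vertices, giving width 2; this decomposition certifies tw(G) ≤ 2. For the lower bound, G contains the cycle 1–5–4–3–1, so G is not a forest; only forests have treewidth ≤ 1, hence tw(G) ≥ 2. The upper and lower bounds meet at 2, so that is the treewidth.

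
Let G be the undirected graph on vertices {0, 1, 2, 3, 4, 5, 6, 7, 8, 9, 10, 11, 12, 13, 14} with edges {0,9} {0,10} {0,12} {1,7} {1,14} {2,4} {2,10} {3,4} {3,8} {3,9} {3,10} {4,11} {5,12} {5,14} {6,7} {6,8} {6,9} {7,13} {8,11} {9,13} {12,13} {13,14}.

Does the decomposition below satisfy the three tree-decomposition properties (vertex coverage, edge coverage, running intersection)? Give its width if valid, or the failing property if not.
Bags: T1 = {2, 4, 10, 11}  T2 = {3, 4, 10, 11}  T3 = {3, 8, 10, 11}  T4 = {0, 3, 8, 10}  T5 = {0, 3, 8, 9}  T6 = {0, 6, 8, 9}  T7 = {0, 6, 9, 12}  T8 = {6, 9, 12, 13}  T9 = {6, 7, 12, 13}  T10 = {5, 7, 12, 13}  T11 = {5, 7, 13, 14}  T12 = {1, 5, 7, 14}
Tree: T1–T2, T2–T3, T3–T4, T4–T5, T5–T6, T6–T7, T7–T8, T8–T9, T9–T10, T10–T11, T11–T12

Every vertex of G appears in some bag (union = {0, 1, 2, 3, 4, 5, 6, 7, 8, 9, 10, 11, 12, 13, 14}); every edge is covered by a bag; and for each vertex v the set of bags containing v is connected in the bag tree. The decomposition is therefore valid. The largest bag has 4 vertices, so the width is 3.

Yes; width 3.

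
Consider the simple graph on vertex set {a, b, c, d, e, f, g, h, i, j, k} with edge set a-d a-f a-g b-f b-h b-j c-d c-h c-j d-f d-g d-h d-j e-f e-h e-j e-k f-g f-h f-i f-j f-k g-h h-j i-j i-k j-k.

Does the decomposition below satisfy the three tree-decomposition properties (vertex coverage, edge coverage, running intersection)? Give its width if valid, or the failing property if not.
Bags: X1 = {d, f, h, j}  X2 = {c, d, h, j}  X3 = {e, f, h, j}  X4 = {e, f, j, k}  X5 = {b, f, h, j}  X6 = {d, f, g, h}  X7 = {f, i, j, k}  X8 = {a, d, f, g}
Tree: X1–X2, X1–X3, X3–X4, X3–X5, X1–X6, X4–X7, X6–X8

Yes; width 3.

Every vertex of G appears in some bag (union = {a, b, c, d, e, f, g, h, i, j, k}); every edge is covered by a bag; and for each vertex v the set of bags containing v is connected in the bag tree. The decomposition is therefore valid. The largest bag has 4 vertices, so the width is 3.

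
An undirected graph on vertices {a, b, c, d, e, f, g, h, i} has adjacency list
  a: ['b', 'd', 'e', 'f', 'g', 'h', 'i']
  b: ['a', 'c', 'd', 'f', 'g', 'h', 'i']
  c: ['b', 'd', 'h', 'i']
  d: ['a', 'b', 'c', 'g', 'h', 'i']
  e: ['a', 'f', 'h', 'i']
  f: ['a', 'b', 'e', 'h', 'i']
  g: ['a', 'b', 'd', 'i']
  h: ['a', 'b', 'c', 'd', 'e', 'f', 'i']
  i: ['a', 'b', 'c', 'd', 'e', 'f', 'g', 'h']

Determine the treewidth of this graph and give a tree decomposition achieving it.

Treewidth 4.
Bags: B1 = {a, b, d, h, i}  B2 = {a, b, f, h, i}  B3 = {b, c, d, h, i}  B4 = {a, e, f, h, i}  B5 = {a, b, d, g, i}
Tree: B1–B2, B1–B3, B2–B4, B1–B5

The largest bag has 5 vertices, giving width 4; this decomposition certifies tw(G) ≤ 4. For the lower bound, the 5 vertices {a, b, d, g, i} are pairwise adjacent, and any tree decomposition puts a clique entirely inside one bag — forcing width ≥ 4. Therefore the treewidth is 4.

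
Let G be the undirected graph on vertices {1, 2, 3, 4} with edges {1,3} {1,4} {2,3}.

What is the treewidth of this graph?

1

A width-1 tree decomposition is:
Bags: B1 = {2, 3}  B2 = {1, 3}  B3 = {1, 4}
Tree: B1–B2, B2–B3
Each bag holds 2 vertices, so the decomposition has width 1, which upper-bounds the treewidth. G has an edge, so its treewidth is at least 1. Combining the bounds, tw(G) = 1.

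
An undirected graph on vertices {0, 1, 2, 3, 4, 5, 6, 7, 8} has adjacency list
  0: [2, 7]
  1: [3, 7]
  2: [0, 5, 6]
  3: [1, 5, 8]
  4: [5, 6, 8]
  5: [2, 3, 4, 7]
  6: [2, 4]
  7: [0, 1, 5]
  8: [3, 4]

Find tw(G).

3

A width-3 tree decomposition is:
Bags: B1 = {0, 2, 6, 7}  B2 = {2, 5, 6, 7}  B3 = {4, 5, 6, 7}  B4 = {1, 4, 5, 7}  B5 = {1, 3, 4, 5}  B6 = {1, 3, 4, 8}
Tree: B1–B2, B2–B3, B3–B4, B4–B5, B5–B6
Every bag has size at most 4, so the width is 4 − 1 = 3 and tw(G) ≤ 3. For the lower bound: the 4 vertex sets {0,2,6}, {7}, {5}, {1,3,4,8} are disjoint, each induces a connected subgraph, and every pair is joined by at least one edge of G. Contracting each set to a single vertex therefore yields K_{4} as a minor, and since treewidth is minor-monotone, tw(G) ≥ tw(K_{4}) = 3. Combining the bounds, tw(G) = 3.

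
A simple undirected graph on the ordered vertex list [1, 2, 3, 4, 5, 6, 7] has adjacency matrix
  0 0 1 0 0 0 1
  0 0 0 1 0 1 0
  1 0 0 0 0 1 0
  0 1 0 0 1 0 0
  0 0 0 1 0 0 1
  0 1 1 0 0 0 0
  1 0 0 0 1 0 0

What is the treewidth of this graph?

A width-2 tree decomposition is:
Bags: B1 = {1, 3, 6}  B2 = {1, 6, 7}  B3 = {5, 6, 7}  B4 = {4, 5, 6}  B5 = {2, 4, 6}
Tree: B1–B2, B2–B3, B3–B4, B4–B5
The largest bag has 3 vertices, giving width 2; this decomposition certifies tw(G) ≤ 2. Since 6–3–1–7–5–4–2–6 is a cycle in G, G is not acyclic. Forests are exactly the graphs of treewidth ≤ 1, so tw(G) ≥ 2. Therefore the treewidth is 2.

2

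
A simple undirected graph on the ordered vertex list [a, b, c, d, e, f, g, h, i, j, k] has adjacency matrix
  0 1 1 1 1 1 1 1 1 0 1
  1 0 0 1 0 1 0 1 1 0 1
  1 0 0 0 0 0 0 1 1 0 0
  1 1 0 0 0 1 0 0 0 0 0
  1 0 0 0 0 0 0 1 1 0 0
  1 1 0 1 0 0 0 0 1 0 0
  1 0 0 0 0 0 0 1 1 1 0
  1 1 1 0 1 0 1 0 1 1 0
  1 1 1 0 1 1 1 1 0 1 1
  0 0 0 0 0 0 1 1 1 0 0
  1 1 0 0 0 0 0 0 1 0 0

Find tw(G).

3

A width-3 tree decomposition is:
Bags: B1 = {a, b, h, i}  B2 = {a, c, h, i}  B3 = {a, b, f, i}  B4 = {a, e, h, i}  B5 = {a, b, i, k}  B6 = {a, g, h, i}  B7 = {g, h, i, j}  B8 = {a, b, d, f}
Tree: B1–B2, B1–B3, B2–B4, B3–B5, B1–B6, B6–B7, B3–B8
Each bag holds 4 vertices, so the decomposition has width 3, which upper-bounds the treewidth. On the other hand G contains the 4-clique {a, b, d, f}. A clique must lie in a single bag of any decomposition, so no decomposition can have width below 3. Therefore the treewidth is 3.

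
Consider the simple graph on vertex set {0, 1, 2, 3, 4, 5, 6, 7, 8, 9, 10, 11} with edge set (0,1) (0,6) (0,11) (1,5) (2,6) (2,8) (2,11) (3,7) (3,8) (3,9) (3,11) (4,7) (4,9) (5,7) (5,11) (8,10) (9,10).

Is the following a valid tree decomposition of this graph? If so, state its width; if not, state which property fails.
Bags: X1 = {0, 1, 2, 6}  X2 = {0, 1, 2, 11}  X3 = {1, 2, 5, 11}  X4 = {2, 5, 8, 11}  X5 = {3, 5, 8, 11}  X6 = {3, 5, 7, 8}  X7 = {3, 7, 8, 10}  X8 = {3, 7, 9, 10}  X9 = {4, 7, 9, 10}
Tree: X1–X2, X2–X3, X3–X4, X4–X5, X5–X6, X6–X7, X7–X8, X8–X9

Vertex coverage: the bags together contain {0, 1, 2, 3, 4, 5, 6, 7, 8, 9, 10, 11}, the full vertex set. Edge coverage: each edge of G has both endpoints in at least one bag. Running intersection: for every vertex, the bags containing it form a connected subtree. All three properties hold, so this is a valid tree decomposition of width max|bag| − 1 = 3, and hence tw(G) ≤ 3.

Yes; width 3.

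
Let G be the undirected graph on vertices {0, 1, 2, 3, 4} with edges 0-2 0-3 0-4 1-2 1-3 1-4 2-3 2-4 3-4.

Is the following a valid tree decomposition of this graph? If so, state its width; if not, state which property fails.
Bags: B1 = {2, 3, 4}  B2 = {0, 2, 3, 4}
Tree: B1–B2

No — vertex 1 appears in no bag.

A tree decomposition must satisfy three properties: every vertex lies in some bag; for every edge, both endpoints lie together in some bag; and for every vertex, the bags containing it form a connected subtree. Here vertex 1 appears in no bag, so the decomposition is invalid.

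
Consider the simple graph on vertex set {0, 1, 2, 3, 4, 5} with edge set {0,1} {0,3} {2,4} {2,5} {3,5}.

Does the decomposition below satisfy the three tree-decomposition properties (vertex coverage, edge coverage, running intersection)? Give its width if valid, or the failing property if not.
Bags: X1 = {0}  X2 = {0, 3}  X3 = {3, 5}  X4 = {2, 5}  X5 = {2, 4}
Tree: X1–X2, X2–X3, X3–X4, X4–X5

A tree decomposition must satisfy three properties: every vertex lies in some bag; for every edge, both endpoints lie together in some bag; and for every vertex, the bags containing it form a connected subtree. Here vertex 1 appears in no bag, so the decomposition is invalid.

No — vertex 1 appears in no bag.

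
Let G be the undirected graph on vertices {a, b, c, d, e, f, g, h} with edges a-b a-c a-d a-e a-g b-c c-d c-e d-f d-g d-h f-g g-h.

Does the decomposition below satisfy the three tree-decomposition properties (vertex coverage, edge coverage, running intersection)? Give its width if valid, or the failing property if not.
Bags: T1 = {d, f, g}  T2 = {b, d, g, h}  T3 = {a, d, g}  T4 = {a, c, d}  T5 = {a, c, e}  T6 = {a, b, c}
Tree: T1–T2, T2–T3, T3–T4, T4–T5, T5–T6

A tree decomposition must satisfy three properties: every vertex lies in some bag; for every edge, both endpoints lie together in some bag; and for every vertex, the bags containing it form a connected subtree. Here bags containing vertex b are not connected in the tree, so the decomposition is invalid.

No — bags containing vertex b are not connected in the tree.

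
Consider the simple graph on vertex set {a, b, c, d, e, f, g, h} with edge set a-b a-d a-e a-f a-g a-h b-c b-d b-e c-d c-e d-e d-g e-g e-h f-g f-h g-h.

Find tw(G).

A width-3 tree decomposition is:
Bags: B1 = {a, d, e, g}  B2 = {a, e, g, h}  B3 = {a, b, d, e}  B4 = {a, f, g, h}  B5 = {b, c, d, e}
Tree: B1–B2, B1–B3, B2–B4, B3–B5
Every bag has size at most 4, so the width is 4 − 1 = 3 and tw(G) ≤ 3. For the lower bound, the 4 vertices {b, c, d, e} are pairwise adjacent, and any tree decomposition puts a clique entirely inside one bag — forcing width ≥ 3. Therefore the treewidth is 3.

3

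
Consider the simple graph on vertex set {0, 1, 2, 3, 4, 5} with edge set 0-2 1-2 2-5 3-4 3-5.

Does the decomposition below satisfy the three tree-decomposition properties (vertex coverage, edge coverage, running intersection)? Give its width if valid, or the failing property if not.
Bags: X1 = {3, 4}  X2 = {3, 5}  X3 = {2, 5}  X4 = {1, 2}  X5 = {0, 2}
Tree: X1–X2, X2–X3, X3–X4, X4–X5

Checking the three conditions: (i) the bags cover all of {0, 1, 2, 3, 4, 5}; (ii) for each edge, some bag contains both endpoints; (iii) the bags containing any fixed vertex form a subtree. All hold, so the decomposition is valid with width 2 − 1 = 1.

Yes; width 1.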